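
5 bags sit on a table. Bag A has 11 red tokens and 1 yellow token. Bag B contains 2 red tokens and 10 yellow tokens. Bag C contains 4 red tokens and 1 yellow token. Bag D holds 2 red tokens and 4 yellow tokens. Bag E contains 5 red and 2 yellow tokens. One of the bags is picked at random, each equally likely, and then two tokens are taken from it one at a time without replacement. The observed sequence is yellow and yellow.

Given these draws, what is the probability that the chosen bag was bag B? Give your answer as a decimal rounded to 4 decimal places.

Under each hypothesis, the probability of the observed sequence is: P(data | bag A) = (1/12)(0/11) = 0; P(data | bag B) = (10/12)(9/11) = 0.68182; P(data | bag C) = (1/5)(0/4) = 0; P(data | bag D) = (4/6)(3/5) = 0.4; P(data | bag E) = (2/7)(1/6) = 0.047619.
Weighting by the prior gives 1/5 · 0 = 0, 1/5 · 0.68182 = 0.13636, 1/5 · 0 = 0, 1/5 · 0.4 = 0.08, 1/5 · 0.047619 = 0.0095238; with total 0.22589.
Hence P(bag B | data) = (0.13636) / (0.22589) = 0.60368.

0.6037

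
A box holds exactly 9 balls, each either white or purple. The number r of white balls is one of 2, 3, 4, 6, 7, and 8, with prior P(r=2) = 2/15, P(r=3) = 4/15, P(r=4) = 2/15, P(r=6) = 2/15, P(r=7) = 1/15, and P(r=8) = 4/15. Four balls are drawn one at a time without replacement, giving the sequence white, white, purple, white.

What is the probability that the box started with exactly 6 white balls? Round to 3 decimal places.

0.251

For each hypothesis, P(data | H) works out to: P(data | r = 2) = (2/9)(1/8)(7/7)(0/6) = 0; P(data | r = 3) = (3/9)(2/8)(6/7)(1/6) = 0.011905; P(data | r = 4) = (4/9)(3/8)(5/7)(2/6) = 0.039683; P(data | r = 6) = (6/9)(5/8)(3/7)(4/6) = 0.11905; P(data | r = 7) = (7/9)(6/8)(2/7)(5/6) = 0.13889; P(data | r = 8) = (8/9)(7/8)(1/7)(6/6) = 0.11111.
Weighting by the prior gives 2/15 · 0 = 0, 4/15 · 0.011905 = 0.0031746, 2/15 · 0.039683 = 0.005291, 2/15 · 0.11905 = 0.015873, 1/15 · 0.13889 = 0.0092593, 4/15 · 0.11111 = 0.02963; these sum to 0.063228.
So P(r = 6 | data) = (0.015873) / (0.063228) = 0.25105.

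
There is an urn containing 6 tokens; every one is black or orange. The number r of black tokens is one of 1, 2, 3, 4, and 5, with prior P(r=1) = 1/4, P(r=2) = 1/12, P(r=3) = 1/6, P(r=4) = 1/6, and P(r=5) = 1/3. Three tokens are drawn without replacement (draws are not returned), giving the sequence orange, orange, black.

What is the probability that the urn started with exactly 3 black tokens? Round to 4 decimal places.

0.2647

The likelihood of the observed sequence under each hypothesis: P(data | r = 1) = (5/6)(4/5)(1/4) = 1/6; P(data | r = 2) = (4/6)(3/5)(2/4) = 1/5; P(data | r = 3) = (3/6)(2/5)(3/4) = 3/20; P(data | r = 4) = (2/6)(1/5)(4/4) = 1/15; P(data | r = 5) = (1/6)(0/5) = 0.
Weighting by the prior gives 1/4 · 1/6 = 1/24, 1/12 · 1/5 = 1/60, 1/6 · 3/20 = 1/40, 1/6 · 1/15 = 1/90, 1/3 · 0 = 0; these sum to 17/180.
Therefore the posterior P(r = 3 | data) = (1/40) / (17/180) = 9/34.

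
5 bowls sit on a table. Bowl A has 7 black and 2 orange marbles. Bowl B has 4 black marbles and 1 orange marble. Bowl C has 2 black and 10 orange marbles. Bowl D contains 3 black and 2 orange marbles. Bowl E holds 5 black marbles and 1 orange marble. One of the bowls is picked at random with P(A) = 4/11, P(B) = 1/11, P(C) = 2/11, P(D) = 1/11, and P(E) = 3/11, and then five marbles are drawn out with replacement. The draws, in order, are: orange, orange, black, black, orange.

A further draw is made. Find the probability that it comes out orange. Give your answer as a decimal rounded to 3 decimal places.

0.462

Under each hypothesis, the probability of the observed sequence is: P(data | bowl A) = (2/9)(2/9)(7/9)(7/9)(2/9) = 0.0066386; P(data | bowl B) = (1/5)(1/5)(4/5)(4/5)(1/5) = 0.00512; P(data | bowl C) = (10/12)(10/12)(2/12)(2/12)(10/12) = 0.016075; P(data | bowl D) = (2/5)(2/5)(3/5)(3/5)(2/5) = 0.02304; P(data | bowl E) = (1/6)(1/6)(5/6)(5/6)(1/6) = 0.003215.
The prior-weighted likelihoods are 4/11 · 0.0066386 = 0.002414, 1/11 · 0.00512 = 0.00046545, 2/11 · 0.016075 = 0.0029227, 1/11 · 0.02304 = 0.0020945, 3/11 · 0.003215 = 0.00087682; summing to 0.0087736.
The posterior is then P(bowl A | data) = 0.27515, P(bowl B | data) = 0.053052, P(bowl C | data) = 0.33313, P(bowl D | data) = 0.23873, P(bowl E | data) = 0.099939.
The predictive probability is P(orange next | data) = (2/9)(0.27515) + (1/5)(0.053052) + (5/6)(0.33313) + (2/5)(0.23873) + (1/6)(0.099939) = 0.46151.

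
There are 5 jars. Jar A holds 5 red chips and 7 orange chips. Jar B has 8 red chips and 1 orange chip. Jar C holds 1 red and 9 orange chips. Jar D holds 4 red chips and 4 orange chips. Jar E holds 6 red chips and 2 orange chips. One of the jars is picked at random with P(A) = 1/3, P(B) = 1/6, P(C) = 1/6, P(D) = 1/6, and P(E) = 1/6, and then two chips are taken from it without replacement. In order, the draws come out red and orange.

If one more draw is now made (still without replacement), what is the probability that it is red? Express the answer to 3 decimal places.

For each hypothesis, P(data | H) works out to: P(data | jar A) = (5/12)(7/11) = 0.26515; P(data | jar B) = (8/9)(1/8) = 0.11111; P(data | jar C) = (1/10)(9/9) = 0.1; P(data | jar D) = (4/8)(4/7) = 0.28571; P(data | jar E) = (6/8)(2/7) = 0.21429.
Multiplying each by its prior: 1/3 · 0.26515 = 0.088384, 1/6 · 0.11111 = 0.018519, 1/6 · 0.1 = 0.016667, 1/6 · 0.28571 = 0.047619, 1/6 · 0.21429 = 0.035714; summing to 0.2069.
Dividing through by the total gives posterior P(jar A | data) = 0.42718, P(jar B | data) = 0.089504, P(jar C | data) = 0.080553, P(jar D | data) = 0.23015, P(jar E | data) = 0.17261.
So P(red next | data) = Σ P(red next | H) P(H | data) = (2/5)(0.42718) + (1)(0.089504) + (0)(0.080553) + (1/2)(0.23015) + (5/6)(0.17261) = 0.5193.

0.519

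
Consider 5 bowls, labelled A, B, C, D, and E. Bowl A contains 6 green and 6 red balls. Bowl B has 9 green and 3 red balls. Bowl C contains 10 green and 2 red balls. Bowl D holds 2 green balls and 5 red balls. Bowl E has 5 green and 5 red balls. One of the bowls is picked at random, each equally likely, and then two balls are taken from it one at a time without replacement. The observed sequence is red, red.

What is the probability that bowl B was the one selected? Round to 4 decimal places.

Compute the likelihood of the observed sequence for each case: P(data | bowl A) = (6/12)(5/11) = 0.22727; P(data | bowl B) = (3/12)(2/11) = 0.045455; P(data | bowl C) = (2/12)(1/11) = 0.015152; P(data | bowl D) = (5/7)(4/6) = 0.47619; P(data | bowl E) = (5/10)(4/9) = 0.22222.
The prior-weighted likelihoods are 1/5 · 0.22727 = 0.045455, 1/5 · 0.045455 = 0.0090909, 1/5 · 0.015152 = 0.0030303, 1/5 · 0.47619 = 0.095238, 1/5 · 0.22222 = 0.044444; with total 0.19726.
By Bayes' rule, P(bowl B | data) = (0.0090909) / (0.19726) = 0.046086.

0.0461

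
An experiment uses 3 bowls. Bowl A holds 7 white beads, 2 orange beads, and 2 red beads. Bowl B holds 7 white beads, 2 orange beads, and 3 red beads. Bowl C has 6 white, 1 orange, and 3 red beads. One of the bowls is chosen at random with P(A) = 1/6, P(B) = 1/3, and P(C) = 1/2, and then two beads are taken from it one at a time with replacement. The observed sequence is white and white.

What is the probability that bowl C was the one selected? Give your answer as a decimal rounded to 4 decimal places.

0.4987

The likelihood of the observed sequence under each hypothesis: P(data | bowl A) = (7/11)(7/11) = 0.40496; P(data | bowl B) = (7/12)(7/12) = 0.34028; P(data | bowl C) = (6/10)(6/10) = 0.36.
Weighting by the prior gives 1/6 · 0.40496 = 0.067493, 1/3 · 0.34028 = 0.11343, 1/2 · 0.36 = 0.18; summing to 0.36092.
So P(bowl C | data) = (0.18) / (0.36092) = 0.49873.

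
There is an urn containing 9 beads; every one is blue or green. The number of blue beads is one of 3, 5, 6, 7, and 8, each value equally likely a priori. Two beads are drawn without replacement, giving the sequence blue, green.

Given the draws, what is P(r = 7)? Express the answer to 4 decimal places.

0.1795

Compute the likelihood of the observed sequence for each case: P(data | r = 3) = (3/9)(6/8) = 1/4; P(data | r = 5) = (5/9)(4/8) = 5/18; P(data | r = 6) = (6/9)(3/8) = 1/4; P(data | r = 7) = (7/9)(2/8) = 7/36; P(data | r = 8) = (8/9)(1/8) = 1/9.
Multiplying each by its prior: 1/5 · 1/4 = 1/20, 1/5 · 5/18 = 1/18, 1/5 · 1/4 = 1/20, 1/5 · 7/36 = 7/180, 1/5 · 1/9 = 1/45; these sum to 13/60.
So P(r = 7 | data) = (7/180) / (13/60) = 7/39.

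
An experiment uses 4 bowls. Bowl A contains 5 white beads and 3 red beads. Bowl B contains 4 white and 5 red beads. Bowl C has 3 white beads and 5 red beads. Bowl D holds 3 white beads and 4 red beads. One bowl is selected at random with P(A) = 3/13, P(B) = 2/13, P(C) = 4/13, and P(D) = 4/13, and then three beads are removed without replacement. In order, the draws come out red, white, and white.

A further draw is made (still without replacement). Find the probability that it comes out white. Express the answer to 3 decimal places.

0.369

For each hypothesis, P(data | H) works out to: P(data | bowl A) = (3/8)(5/7)(4/6) = 0.17857; P(data | bowl B) = (5/9)(4/8)(3/7) = 0.11905; P(data | bowl C) = (5/8)(3/7)(2/6) = 0.089286; P(data | bowl D) = (4/7)(3/6)(2/5) = 0.11429.
Weighting by the prior gives 3/13 · 0.17857 = 0.041209, 2/13 · 0.11905 = 0.018315, 4/13 · 0.089286 = 0.027473, 4/13 · 0.11429 = 0.035165; with total 0.12216.
Normalising, the posterior is P(bowl A | data) = 0.33733, P(bowl B | data) = 0.14993, P(bowl C | data) = 0.22489, P(bowl D | data) = 0.28786.
The predictive probability is P(white next | data) = (3/5)(0.33733) + (1/3)(0.14993) + (1/5)(0.22489) + (1/4)(0.28786) = 0.36932.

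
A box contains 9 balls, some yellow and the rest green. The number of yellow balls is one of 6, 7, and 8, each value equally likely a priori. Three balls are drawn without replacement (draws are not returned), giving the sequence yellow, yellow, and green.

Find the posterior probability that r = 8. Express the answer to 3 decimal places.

0.243

For each hypothesis, P(data | H) works out to: P(data | r = 6) = (6/9)(5/8)(3/7) = 5/28; P(data | r = 7) = (7/9)(6/8)(2/7) = 1/6; P(data | r = 8) = (8/9)(7/8)(1/7) = 1/9.
Multiplying each by its prior: 1/3 · 5/28 = 5/84, 1/3 · 1/6 = 1/18, 1/3 · 1/9 = 1/27; with total 115/756.
Hence P(r = 8 | data) = (1/27) / (115/756) = 28/115.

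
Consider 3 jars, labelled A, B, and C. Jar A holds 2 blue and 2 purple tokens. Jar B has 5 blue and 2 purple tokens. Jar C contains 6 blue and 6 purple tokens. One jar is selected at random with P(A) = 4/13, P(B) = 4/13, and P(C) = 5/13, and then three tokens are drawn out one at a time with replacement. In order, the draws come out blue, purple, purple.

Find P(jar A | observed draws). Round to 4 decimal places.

For each hypothesis, P(data | H) works out to: P(data | jar A) = (2/4)(2/4)(2/4) = 0.125; P(data | jar B) = (5/7)(2/7)(2/7) = 0.058309; P(data | jar C) = (6/12)(6/12)(6/12) = 0.125.
Multiplying each by its prior: 4/13 · 0.125 = 0.038462, 4/13 · 0.058309 = 0.017941, 5/13 · 0.125 = 0.048077; with total 0.10448.
So P(jar A | data) = (0.038462) / (0.10448) = 0.36812.

0.3681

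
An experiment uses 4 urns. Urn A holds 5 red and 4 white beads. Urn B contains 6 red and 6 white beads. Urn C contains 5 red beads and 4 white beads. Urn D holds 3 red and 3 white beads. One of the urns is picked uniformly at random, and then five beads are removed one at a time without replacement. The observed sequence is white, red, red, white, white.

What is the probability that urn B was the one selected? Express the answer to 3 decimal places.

Compute the likelihood of the observed sequence for each case: P(data | urn A) = (4/9)(5/8)(4/7)(3/6)(2/5) = 0.031746; P(data | urn B) = (6/12)(6/11)(5/10)(5/9)(4/8) = 0.037879; P(data | urn C) = (4/9)(5/8)(4/7)(3/6)(2/5) = 0.031746; P(data | urn D) = (3/6)(3/5)(2/4)(2/3)(1/2) = 0.05.
Weighting by the prior gives 1/4 · 0.031746 = 0.0079365, 1/4 · 0.037879 = 0.0094697, 1/4 · 0.031746 = 0.0079365, 1/4 · 0.05 = 0.0125; these sum to 0.037843.
By Bayes' rule, P(urn B | data) = (0.0094697) / (0.037843) = 0.25024.

0.250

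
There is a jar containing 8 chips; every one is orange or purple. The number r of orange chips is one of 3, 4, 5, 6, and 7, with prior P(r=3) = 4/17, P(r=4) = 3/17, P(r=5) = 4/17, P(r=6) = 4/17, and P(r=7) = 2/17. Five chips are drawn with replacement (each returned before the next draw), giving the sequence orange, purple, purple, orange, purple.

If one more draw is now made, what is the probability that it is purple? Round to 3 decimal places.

0.491

Under each hypothesis, the probability of the observed sequence is: P(data | r = 3) = (3/8)(5/8)(5/8)(3/8)(5/8) = 0.034332; P(data | r = 4) = (4/8)(4/8)(4/8)(4/8)(4/8) = 0.03125; P(data | r = 5) = (5/8)(3/8)(3/8)(5/8)(3/8) = 0.020599; P(data | r = 6) = (6/8)(2/8)(2/8)(6/8)(2/8) = 0.0087891; P(data | r = 7) = (7/8)(1/8)(1/8)(7/8)(1/8) = 0.0014954.
The prior-weighted likelihoods are 4/17 · 0.034332 = 0.0080782, 3/17 · 0.03125 = 0.0055147, 4/17 · 0.020599 = 0.0048469, 4/17 · 0.0087891 = 0.002068, 2/17 · 0.0014954 = 0.00017592; these sum to 0.020684.
Dividing through by the total gives posterior P(r = 3 | data) = 0.39056, P(r = 4 | data) = 0.26662, P(r = 5 | data) = 0.23433, P(r = 6 | data) = 0.099983, P(r = 7 | data) = 0.0085055.
So P(purple next | data) = Σ P(purple next | H) P(H | data) = (5/8)(0.39056) + (1/2)(0.26662) + (3/8)(0.23433) + (1/4)(0.099983) + (1/8)(0.0085055) = 0.49134.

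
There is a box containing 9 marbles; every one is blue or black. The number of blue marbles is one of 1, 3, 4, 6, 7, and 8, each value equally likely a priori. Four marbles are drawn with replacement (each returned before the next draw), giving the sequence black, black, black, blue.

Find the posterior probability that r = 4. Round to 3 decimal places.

Compute the likelihood of the observed sequence for each case: P(data | r = 1) = (8/9)(8/9)(8/9)(1/9) = 0.078037; P(data | r = 3) = (6/9)(6/9)(6/9)(3/9) = 0.098765; P(data | r = 4) = (5/9)(5/9)(5/9)(4/9) = 0.076208; P(data | r = 6) = (3/9)(3/9)(3/9)(6/9) = 0.024691; P(data | r = 7) = (2/9)(2/9)(2/9)(7/9) = 0.0085353; P(data | r = 8) = (1/9)(1/9)(1/9)(8/9) = 0.0012193.
Multiplying each by its prior: 1/6 · 0.078037 = 0.013006, 1/6 · 0.098765 = 0.016461, 1/6 · 0.076208 = 0.012701, 1/6 · 0.024691 = 0.0041152, 1/6 · 0.0085353 = 0.0014225, 1/6 · 0.0012193 = 0.00020322; these sum to 0.047909.
So P(r = 4 | data) = (0.012701) / (0.047909) = 0.26511.

0.265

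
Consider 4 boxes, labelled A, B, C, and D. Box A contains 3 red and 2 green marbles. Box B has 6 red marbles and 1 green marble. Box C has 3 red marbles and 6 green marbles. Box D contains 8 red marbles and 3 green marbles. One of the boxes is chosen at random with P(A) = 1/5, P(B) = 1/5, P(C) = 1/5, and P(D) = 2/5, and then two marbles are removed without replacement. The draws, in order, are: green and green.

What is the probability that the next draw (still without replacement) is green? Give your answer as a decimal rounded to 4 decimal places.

Under each hypothesis, the probability of the observed sequence is: P(data | box A) = (2/5)(1/4) = 0.1; P(data | box B) = (1/7)(0/6) = 0; P(data | box C) = (6/9)(5/8) = 0.41667; P(data | box D) = (3/11)(2/10) = 0.054545.
The prior-weighted likelihoods are 1/5 · 0.1 = 0.02, 1/5 · 0 = 0, 1/5 · 0.41667 = 0.083333, 2/5 · 0.054545 = 0.021818; with total 0.12515.
The posterior is then P(box A | data) = 0.15981, P(box B | data) = 0, P(box C | data) = 0.66586, P(box D | data) = 0.17433.
The predictive probability is P(green next | data) = (0)(0.15981) + (4/7)(0.66586) + (1/9)(0.17433) = 0.39986.

0.3999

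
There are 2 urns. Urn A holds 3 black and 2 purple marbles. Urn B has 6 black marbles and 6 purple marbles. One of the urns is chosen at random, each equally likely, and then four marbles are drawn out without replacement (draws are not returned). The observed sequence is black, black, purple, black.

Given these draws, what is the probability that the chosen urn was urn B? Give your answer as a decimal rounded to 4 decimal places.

Under each hypothesis, the probability of the observed sequence is: P(data | urn A) = (3/5)(2/4)(2/3)(1/2) = 1/10; P(data | urn B) = (6/12)(5/11)(6/10)(4/9) = 2/33.
Weighting by the prior gives 1/2 · 1/10 = 1/20, 1/2 · 2/33 = 1/33; these sum to 53/660.
Hence P(urn B | data) = (1/33) / (53/660) = 20/53.

0.3774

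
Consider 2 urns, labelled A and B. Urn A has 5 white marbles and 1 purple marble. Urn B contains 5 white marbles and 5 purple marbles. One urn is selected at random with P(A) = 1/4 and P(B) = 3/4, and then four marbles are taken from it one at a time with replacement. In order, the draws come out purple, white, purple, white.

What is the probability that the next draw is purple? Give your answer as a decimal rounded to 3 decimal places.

0.469

Under each hypothesis, the probability of the observed sequence is: P(data | urn A) = (1/6)(5/6)(1/6)(5/6) = 0.01929; P(data | urn B) = (5/10)(5/10)(5/10)(5/10) = 0.0625.
The prior-weighted likelihoods are 1/4 · 0.01929 = 0.0048225, 3/4 · 0.0625 = 0.046875; with total 0.051698.
The posterior is then P(urn A | data) = 0.093284, P(urn B | data) = 0.90672.
The predictive probability is P(purple next | data) = (1/6)(0.093284) + (1/2)(0.90672) = 0.46891.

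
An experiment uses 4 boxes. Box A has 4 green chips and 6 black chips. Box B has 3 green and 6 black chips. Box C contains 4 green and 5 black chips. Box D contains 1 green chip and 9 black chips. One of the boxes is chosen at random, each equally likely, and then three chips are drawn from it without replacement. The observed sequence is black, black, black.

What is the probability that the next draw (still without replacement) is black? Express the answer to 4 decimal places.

0.6783

The likelihood of the observed sequence under each hypothesis: P(data | box A) = (6/10)(5/9)(4/8) = 1/6; P(data | box B) = (6/9)(5/8)(4/7) = 5/21; P(data | box C) = (5/9)(4/8)(3/7) = 5/42; P(data | box D) = (9/10)(8/9)(7/8) = 7/10.
Multiplying each by its prior: 1/4 · 1/6 = 1/24, 1/4 · 5/21 = 5/84, 1/4 · 5/42 = 5/168, 1/4 · 7/10 = 7/40; summing to 257/840.
Dividing through by the total gives posterior P(box A | data) = 35/257, P(box B | data) = 50/257, P(box C | data) = 25/257, P(box D | data) = 147/257.
Averaging over the posterior, P(black next | data) = (3/7)(35/257) + (1/2)(50/257) + (1/3)(25/257) + (6/7)(147/257) = 523/771.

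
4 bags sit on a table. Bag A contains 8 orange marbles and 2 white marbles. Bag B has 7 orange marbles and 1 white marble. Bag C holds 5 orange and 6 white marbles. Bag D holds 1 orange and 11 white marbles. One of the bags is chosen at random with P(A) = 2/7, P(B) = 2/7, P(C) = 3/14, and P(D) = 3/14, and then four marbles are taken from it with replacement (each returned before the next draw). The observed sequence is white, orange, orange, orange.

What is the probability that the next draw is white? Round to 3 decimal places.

Compute the likelihood of the observed sequence for each case: P(data | bag A) = (2/10)(8/10)(8/10)(8/10) = 0.1024; P(data | bag B) = (1/8)(7/8)(7/8)(7/8) = 0.08374; P(data | bag C) = (6/11)(5/11)(5/11)(5/11) = 0.051226; P(data | bag D) = (11/12)(1/12)(1/12)(1/12) = 0.00053048.
Weighting by the prior gives 2/7 · 0.1024 = 0.029257, 2/7 · 0.08374 = 0.023926, 3/14 · 0.051226 = 0.010977, 3/14 · 0.00053048 = 0.00011367; summing to 0.064274.
Dividing through by the total gives posterior P(bag A | data) = 0.4552, P(bag B | data) = 0.37225, P(bag C | data) = 0.17079, P(bag D | data) = 0.0017686.
The predictive probability is P(white next | data) = (1/5)(0.4552) + (1/8)(0.37225) + (6/11)(0.17079) + (11/12)(0.0017686) = 0.23235.

0.232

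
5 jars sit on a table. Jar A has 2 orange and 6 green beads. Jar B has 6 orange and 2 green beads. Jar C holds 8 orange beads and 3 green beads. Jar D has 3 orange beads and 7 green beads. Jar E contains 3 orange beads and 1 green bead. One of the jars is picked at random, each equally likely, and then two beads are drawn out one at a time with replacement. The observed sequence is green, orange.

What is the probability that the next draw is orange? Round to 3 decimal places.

The likelihood of the observed sequence under each hypothesis: P(data | jar A) = (6/8)(2/8) = 0.1875; P(data | jar B) = (2/8)(6/8) = 0.1875; P(data | jar C) = (3/11)(8/11) = 0.19835; P(data | jar D) = (7/10)(3/10) = 0.21; P(data | jar E) = (1/4)(3/4) = 0.1875.
Weighting by the prior gives 1/5 · 0.1875 = 0.0375, 1/5 · 0.1875 = 0.0375, 1/5 · 0.19835 = 0.039669, 1/5 · 0.21 = 0.042, 1/5 · 0.1875 = 0.0375; these sum to 0.19417.
Normalising, the posterior is P(jar A | data) = 0.19313, P(jar B | data) = 0.19313, P(jar C | data) = 0.2043, P(jar D | data) = 0.21631, P(jar E | data) = 0.19313.
The predictive probability is P(orange next | data) = (1/4)(0.19313) + (3/4)(0.19313) + (8/11)(0.2043) + (3/10)(0.21631) + (3/4)(0.19313) = 0.55145.

0.551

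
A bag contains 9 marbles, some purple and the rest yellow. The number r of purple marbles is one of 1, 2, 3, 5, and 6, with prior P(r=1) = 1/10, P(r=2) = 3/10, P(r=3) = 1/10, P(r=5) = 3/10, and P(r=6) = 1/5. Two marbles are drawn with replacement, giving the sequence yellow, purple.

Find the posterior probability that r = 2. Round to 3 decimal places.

For each hypothesis, P(data | H) works out to: P(data | r = 1) = (8/9)(1/9) = 8/81; P(data | r = 2) = (7/9)(2/9) = 14/81; P(data | r = 3) = (6/9)(3/9) = 2/9; P(data | r = 5) = (4/9)(5/9) = 20/81; P(data | r = 6) = (3/9)(6/9) = 2/9.
The prior-weighted likelihoods are 1/10 · 8/81 = 4/405, 3/10 · 14/81 = 7/135, 1/10 · 2/9 = 1/45, 3/10 · 20/81 = 2/27, 1/5 · 2/9 = 2/45; summing to 82/405.
By Bayes' rule, P(r = 2 | data) = (7/135) / (82/405) = 21/82.

0.256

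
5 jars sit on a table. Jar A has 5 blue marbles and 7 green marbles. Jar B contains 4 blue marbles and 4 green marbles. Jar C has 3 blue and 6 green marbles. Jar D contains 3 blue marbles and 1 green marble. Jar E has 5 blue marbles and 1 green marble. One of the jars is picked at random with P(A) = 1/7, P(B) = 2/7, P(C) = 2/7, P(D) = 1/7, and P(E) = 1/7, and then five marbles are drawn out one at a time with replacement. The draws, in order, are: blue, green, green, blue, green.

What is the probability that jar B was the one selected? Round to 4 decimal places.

The likelihood of the observed sequence under each hypothesis: P(data | jar A) = (5/12)(7/12)(7/12)(5/12)(7/12) = 0.034461; P(data | jar B) = (4/8)(4/8)(4/8)(4/8)(4/8) = 0.03125; P(data | jar C) = (3/9)(6/9)(6/9)(3/9)(6/9) = 0.032922; P(data | jar D) = (3/4)(1/4)(1/4)(3/4)(1/4) = 0.0087891; P(data | jar E) = (5/6)(1/6)(1/6)(5/6)(1/6) = 0.003215.
The prior-weighted likelihoods are 1/7 · 0.034461 = 0.004923, 2/7 · 0.03125 = 0.0089286, 2/7 · 0.032922 = 0.0094062, 1/7 · 0.0087891 = 0.0012556, 1/7 · 0.003215 = 0.00045929; with total 0.024973.
Hence P(jar B | data) = (0.0089286) / (0.024973) = 0.35753.

0.3575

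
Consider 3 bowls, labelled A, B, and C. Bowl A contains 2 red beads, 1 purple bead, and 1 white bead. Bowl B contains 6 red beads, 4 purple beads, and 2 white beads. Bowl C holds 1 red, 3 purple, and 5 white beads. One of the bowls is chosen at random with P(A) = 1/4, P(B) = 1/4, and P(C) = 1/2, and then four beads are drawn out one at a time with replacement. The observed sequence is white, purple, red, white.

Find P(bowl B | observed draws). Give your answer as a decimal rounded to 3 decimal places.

Under each hypothesis, the probability of the observed sequence is: P(data | bowl A) = (1/4)(1/4)(2/4)(1/4) = 0.0078125; P(data | bowl B) = (2/12)(4/12)(6/12)(2/12) = 0.0046296; P(data | bowl C) = (5/9)(3/9)(1/9)(5/9) = 0.011431.
The prior-weighted likelihoods are 1/4 · 0.0078125 = 0.0019531, 1/4 · 0.0046296 = 0.0011574, 1/2 · 0.011431 = 0.0057156; these sum to 0.0088261.
So P(bowl B | data) = (0.0011574) / (0.0088261) = 0.13113.

0.131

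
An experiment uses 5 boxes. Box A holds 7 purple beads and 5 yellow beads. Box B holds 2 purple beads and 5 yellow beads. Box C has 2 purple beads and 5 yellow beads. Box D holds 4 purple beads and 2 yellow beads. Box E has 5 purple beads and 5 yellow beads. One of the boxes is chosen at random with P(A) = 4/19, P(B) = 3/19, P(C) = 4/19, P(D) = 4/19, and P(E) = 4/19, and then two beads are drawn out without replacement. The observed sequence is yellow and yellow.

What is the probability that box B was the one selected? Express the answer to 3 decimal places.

0.280

For each hypothesis, P(data | H) works out to: P(data | box A) = (5/12)(4/11) = 0.15152; P(data | box B) = (5/7)(4/6) = 0.47619; P(data | box C) = (5/7)(4/6) = 0.47619; P(data | box D) = (2/6)(1/5) = 0.066667; P(data | box E) = (5/10)(4/9) = 0.22222.
The prior-weighted likelihoods are 4/19 · 0.15152 = 0.031898, 3/19 · 0.47619 = 0.075188, 4/19 · 0.47619 = 0.10025, 4/19 · 0.066667 = 0.014035, 4/19 · 0.22222 = 0.046784; with total 0.26816.
Therefore the posterior P(box B | data) = (0.075188) / (0.26816) = 0.28039.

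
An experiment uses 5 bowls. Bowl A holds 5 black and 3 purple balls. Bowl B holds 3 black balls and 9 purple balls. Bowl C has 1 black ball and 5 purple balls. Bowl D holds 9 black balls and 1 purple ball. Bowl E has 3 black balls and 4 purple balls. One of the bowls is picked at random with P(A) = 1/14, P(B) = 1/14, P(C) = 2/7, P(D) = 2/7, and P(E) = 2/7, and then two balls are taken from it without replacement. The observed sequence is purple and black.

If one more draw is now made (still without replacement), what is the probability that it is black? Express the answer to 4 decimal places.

0.4014

Under each hypothesis, the probability of the observed sequence is: P(data | bowl A) = (3/8)(5/7) = 0.26786; P(data | bowl B) = (9/12)(3/11) = 0.20455; P(data | bowl C) = (5/6)(1/5) = 0.16667; P(data | bowl D) = (1/10)(9/9) = 0.1; P(data | bowl E) = (4/7)(3/6) = 0.28571.
The prior-weighted likelihoods are 1/14 · 0.26786 = 0.019133, 1/14 · 0.20455 = 0.01461, 2/7 · 0.16667 = 0.047619, 2/7 · 0.1 = 0.028571, 2/7 · 0.28571 = 0.081633; these sum to 0.19157.
Dividing through by the total gives posterior P(bowl A | data) = 0.099875, P(bowl B | data) = 0.076268, P(bowl C | data) = 0.24858, P(bowl D | data) = 0.14915, P(bowl E | data) = 0.42613.
So P(black next | data) = Σ P(black next | H) P(H | data) = (2/3)(0.099875) + (1/5)(0.076268) + (0)(0.24858) + (1)(0.14915) + (2/5)(0.42613) = 0.40144.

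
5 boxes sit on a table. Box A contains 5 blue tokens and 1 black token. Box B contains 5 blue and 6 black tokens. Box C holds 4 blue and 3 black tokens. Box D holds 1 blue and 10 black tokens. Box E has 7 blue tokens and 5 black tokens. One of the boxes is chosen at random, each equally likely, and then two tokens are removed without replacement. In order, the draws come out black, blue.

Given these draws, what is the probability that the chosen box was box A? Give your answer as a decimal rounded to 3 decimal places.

For each hypothesis, P(data | H) works out to: P(data | box A) = (1/6)(5/5) = 0.16667; P(data | box B) = (6/11)(5/10) = 0.27273; P(data | box C) = (3/7)(4/6) = 0.28571; P(data | box D) = (10/11)(1/10) = 0.090909; P(data | box E) = (5/12)(7/11) = 0.26515.
Multiplying each by its prior: 1/5 · 0.16667 = 0.033333, 1/5 · 0.27273 = 0.054545, 1/5 · 0.28571 = 0.057143, 1/5 · 0.090909 = 0.018182, 1/5 · 0.26515 = 0.05303; summing to 0.21623.
By Bayes' rule, P(box A | data) = (0.033333) / (0.21623) = 0.15415.

0.154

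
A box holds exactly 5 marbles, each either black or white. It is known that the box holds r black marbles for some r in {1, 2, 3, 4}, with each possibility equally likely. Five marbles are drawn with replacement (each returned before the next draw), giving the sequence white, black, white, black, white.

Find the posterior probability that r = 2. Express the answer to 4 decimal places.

Compute the likelihood of the observed sequence for each case: P(data | r = 1) = (4/5)(1/5)(4/5)(1/5)(4/5) = 0.02048; P(data | r = 2) = (3/5)(2/5)(3/5)(2/5)(3/5) = 0.03456; P(data | r = 3) = (2/5)(3/5)(2/5)(3/5)(2/5) = 0.02304; P(data | r = 4) = (1/5)(4/5)(1/5)(4/5)(1/5) = 0.00512.
Multiplying each by its prior: 1/4 · 0.02048 = 0.00512, 1/4 · 0.03456 = 0.00864, 1/4 · 0.02304 = 0.00576, 1/4 · 0.00512 = 0.00128; with total 0.0208.
By Bayes' rule, P(r = 2 | data) = (0.00864) / (0.0208) = 0.41538.

0.4154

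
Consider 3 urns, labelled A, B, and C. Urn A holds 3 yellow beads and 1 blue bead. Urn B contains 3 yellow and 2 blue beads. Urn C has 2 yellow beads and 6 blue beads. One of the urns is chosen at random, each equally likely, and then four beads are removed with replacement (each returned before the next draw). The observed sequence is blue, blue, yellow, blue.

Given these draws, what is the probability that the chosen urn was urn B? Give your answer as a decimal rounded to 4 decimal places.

0.2468

Compute the likelihood of the observed sequence for each case: P(data | urn A) = (1/4)(1/4)(3/4)(1/4) = 0.011719; P(data | urn B) = (2/5)(2/5)(3/5)(2/5) = 0.0384; P(data | urn C) = (6/8)(6/8)(2/8)(6/8) = 0.10547.
The prior-weighted likelihoods are 1/3 · 0.011719 = 0.0039062, 1/3 · 0.0384 = 0.0128, 1/3 · 0.10547 = 0.035156; these sum to 0.051862.
Hence P(urn B | data) = (0.0128) / (0.051862) = 0.24681.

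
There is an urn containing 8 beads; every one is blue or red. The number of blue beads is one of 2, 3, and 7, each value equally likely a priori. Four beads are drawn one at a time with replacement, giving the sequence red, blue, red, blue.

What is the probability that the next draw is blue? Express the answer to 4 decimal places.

Under each hypothesis, the probability of the observed sequence is: P(data | r = 2) = (6/8)(2/8)(6/8)(2/8) = 0.035156; P(data | r = 3) = (5/8)(3/8)(5/8)(3/8) = 0.054932; P(data | r = 7) = (1/8)(7/8)(1/8)(7/8) = 0.011963.
Weighting by the prior gives 1/3 · 0.035156 = 0.011719, 1/3 · 0.054932 = 0.018311, 1/3 · 0.011963 = 0.0039876; these sum to 0.034017.
The posterior is then P(r = 2 | data) = 0.3445, P(r = 3 | data) = 0.53828, P(r = 7 | data) = 0.11722.
The predictive probability is P(blue next | data) = (1/4)(0.3445) + (3/8)(0.53828) + (7/8)(0.11722) = 0.39055.

0.3906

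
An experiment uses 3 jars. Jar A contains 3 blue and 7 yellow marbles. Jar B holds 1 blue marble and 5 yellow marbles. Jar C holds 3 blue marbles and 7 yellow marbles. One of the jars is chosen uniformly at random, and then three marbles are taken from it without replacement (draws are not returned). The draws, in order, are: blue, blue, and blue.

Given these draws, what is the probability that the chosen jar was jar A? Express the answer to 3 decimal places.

Compute the likelihood of the observed sequence for each case: P(data | jar A) = (3/10)(2/9)(1/8) = 1/120; P(data | jar B) = (1/6)(0/5) = 0; P(data | jar C) = (3/10)(2/9)(1/8) = 1/120.
Multiplying each by its prior: 1/3 · 1/120 = 1/360, 1/3 · 0 = 0, 1/3 · 1/120 = 1/360; summing to 1/180.
By Bayes' rule, P(jar A | data) = (1/360) / (1/180) = 1/2.

0.500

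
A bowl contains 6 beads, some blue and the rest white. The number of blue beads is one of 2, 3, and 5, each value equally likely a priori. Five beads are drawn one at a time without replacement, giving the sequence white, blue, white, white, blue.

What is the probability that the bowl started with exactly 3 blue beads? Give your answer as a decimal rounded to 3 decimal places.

0.429

Under each hypothesis, the probability of the observed sequence is: P(data | r = 2) = (4/6)(2/5)(3/4)(2/3)(1/2) = 1/15; P(data | r = 3) = (3/6)(3/5)(2/4)(1/3)(2/2) = 1/20; P(data | r = 5) = (1/6)(5/5)(0/4) = 0.
Multiplying each by its prior: 1/3 · 1/15 = 1/45, 1/3 · 1/20 = 1/60, 1/3 · 0 = 0; with total 7/180.
Therefore the posterior P(r = 3 | data) = (1/60) / (7/180) = 3/7.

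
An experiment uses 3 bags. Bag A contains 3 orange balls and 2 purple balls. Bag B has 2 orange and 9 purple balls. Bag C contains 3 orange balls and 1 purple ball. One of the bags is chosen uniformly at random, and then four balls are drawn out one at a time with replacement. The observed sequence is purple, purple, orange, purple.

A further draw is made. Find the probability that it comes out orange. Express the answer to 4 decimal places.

The likelihood of the observed sequence under each hypothesis: P(data | bag A) = (2/5)(2/5)(3/5)(2/5) = 0.0384; P(data | bag B) = (9/11)(9/11)(2/11)(9/11) = 0.099583; P(data | bag C) = (1/4)(1/4)(3/4)(1/4) = 0.011719.
Weighting by the prior gives 1/3 · 0.0384 = 0.0128, 1/3 · 0.099583 = 0.033194, 1/3 · 0.011719 = 0.0039062; summing to 0.049901.
Dividing through by the total gives posterior P(bag A | data) = 0.25651, P(bag B | data) = 0.66521, P(bag C | data) = 0.07828.
The predictive probability is P(orange next | data) = (3/5)(0.25651) + (2/11)(0.66521) + (3/4)(0.07828) = 0.33356.

0.3336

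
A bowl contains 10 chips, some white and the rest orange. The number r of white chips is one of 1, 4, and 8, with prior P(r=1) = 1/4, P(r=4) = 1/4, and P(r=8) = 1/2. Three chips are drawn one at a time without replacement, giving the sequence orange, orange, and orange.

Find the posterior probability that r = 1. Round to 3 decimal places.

For each hypothesis, P(data | H) works out to: P(data | r = 1) = (9/10)(8/9)(7/8) = 7/10; P(data | r = 4) = (6/10)(5/9)(4/8) = 1/6; P(data | r = 8) = (2/10)(1/9)(0/8) = 0.
Weighting by the prior gives 1/4 · 7/10 = 7/40, 1/4 · 1/6 = 1/24, 1/2 · 0 = 0; summing to 13/60.
By Bayes' rule, P(r = 1 | data) = (7/40) / (13/60) = 21/26.

0.808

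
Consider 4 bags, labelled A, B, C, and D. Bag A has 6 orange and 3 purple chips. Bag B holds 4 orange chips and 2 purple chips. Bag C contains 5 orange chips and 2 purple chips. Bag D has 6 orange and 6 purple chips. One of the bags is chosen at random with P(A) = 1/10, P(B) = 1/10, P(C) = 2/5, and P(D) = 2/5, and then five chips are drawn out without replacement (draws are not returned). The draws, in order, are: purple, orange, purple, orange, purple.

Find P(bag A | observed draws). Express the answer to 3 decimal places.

0.073

Under each hypothesis, the probability of the observed sequence is: P(data | bag A) = (3/9)(6/8)(2/7)(5/6)(1/5) = 0.011905; P(data | bag B) = (2/6)(4/5)(1/4)(3/3)(0/2) = 0; P(data | bag C) = (2/7)(5/6)(1/5)(4/4)(0/3) = 0; P(data | bag D) = (6/12)(6/11)(5/10)(5/9)(4/8) = 0.037879.
Weighting by the prior gives 1/10 · 0.011905 = 0.0011905, 1/10 · 0 = 0, 2/5 · 0 = 0, 2/5 · 0.037879 = 0.015152; these sum to 0.016342.
By Bayes' rule, P(bag A | data) = (0.0011905) / (0.016342) = 0.072848.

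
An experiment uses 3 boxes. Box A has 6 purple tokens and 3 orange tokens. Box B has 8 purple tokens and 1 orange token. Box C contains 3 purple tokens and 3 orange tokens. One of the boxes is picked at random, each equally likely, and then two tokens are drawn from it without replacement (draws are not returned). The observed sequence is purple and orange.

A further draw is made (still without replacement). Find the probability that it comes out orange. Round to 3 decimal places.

0.335

Compute the likelihood of the observed sequence for each case: P(data | box A) = (6/9)(3/8) = 1/4; P(data | box B) = (8/9)(1/8) = 1/9; P(data | box C) = (3/6)(3/5) = 3/10.
The prior-weighted likelihoods are 1/3 · 1/4 = 1/12, 1/3 · 1/9 = 1/27, 1/3 · 3/10 = 1/10; summing to 119/540.
Normalising, the posterior is P(box A | data) = 45/119, P(box B | data) = 20/119, P(box C | data) = 54/119.
Averaging over the posterior, P(orange next | data) = (2/7)(45/119) + (0)(20/119) + (1/2)(54/119) = 279/833.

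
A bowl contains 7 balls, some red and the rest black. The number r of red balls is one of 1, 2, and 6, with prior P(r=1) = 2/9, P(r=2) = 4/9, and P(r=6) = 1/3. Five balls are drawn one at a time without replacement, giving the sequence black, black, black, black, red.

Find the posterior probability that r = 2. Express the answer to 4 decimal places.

0.5714

Under each hypothesis, the probability of the observed sequence is: P(data | r = 1) = (6/7)(5/6)(4/5)(3/4)(1/3) = 1/7; P(data | r = 2) = (5/7)(4/6)(3/5)(2/4)(2/3) = 2/21; P(data | r = 6) = (1/7)(0/6) = 0.
The prior-weighted likelihoods are 2/9 · 1/7 = 2/63, 4/9 · 2/21 = 8/189, 1/3 · 0 = 0; with total 2/27.
Therefore the posterior P(r = 2 | data) = (8/189) / (2/27) = 4/7.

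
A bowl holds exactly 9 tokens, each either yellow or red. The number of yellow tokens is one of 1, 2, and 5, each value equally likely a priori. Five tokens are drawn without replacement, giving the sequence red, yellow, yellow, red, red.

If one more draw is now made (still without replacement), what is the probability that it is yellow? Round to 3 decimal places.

0.400

Under each hypothesis, the probability of the observed sequence is: P(data | r = 1) = (8/9)(1/8)(0/7) = 0; P(data | r = 2) = (7/9)(2/8)(1/7)(6/6)(5/5) = 1/36; P(data | r = 5) = (4/9)(5/8)(4/7)(3/6)(2/5) = 2/63.
Weighting by the prior gives 1/3 · 0 = 0, 1/3 · 1/36 = 1/108, 1/3 · 2/63 = 2/189; these sum to 5/252.
Normalising, the posterior is P(r = 1 | data) = 0, P(r = 2 | data) = 7/15, P(r = 5 | data) = 8/15.
So P(yellow next | data) = Σ P(yellow next | H) P(H | data) = (0)(7/15) + (3/4)(8/15) = 2/5.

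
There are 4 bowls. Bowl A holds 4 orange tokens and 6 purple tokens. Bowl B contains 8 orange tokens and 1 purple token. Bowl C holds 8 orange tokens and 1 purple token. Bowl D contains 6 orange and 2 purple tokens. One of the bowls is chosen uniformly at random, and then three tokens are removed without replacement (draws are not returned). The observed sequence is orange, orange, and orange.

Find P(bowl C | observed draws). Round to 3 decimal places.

The likelihood of the observed sequence under each hypothesis: P(data | bowl A) = (4/10)(3/9)(2/8) = 1/30; P(data | bowl B) = (8/9)(7/8)(6/7) = 2/3; P(data | bowl C) = (8/9)(7/8)(6/7) = 2/3; P(data | bowl D) = (6/8)(5/7)(4/6) = 5/14.
Multiplying each by its prior: 1/4 · 1/30 = 1/120, 1/4 · 2/3 = 1/6, 1/4 · 2/3 = 1/6, 1/4 · 5/14 = 5/56; summing to 181/420.
Hence P(bowl C | data) = (1/6) / (181/420) = 70/181.

0.387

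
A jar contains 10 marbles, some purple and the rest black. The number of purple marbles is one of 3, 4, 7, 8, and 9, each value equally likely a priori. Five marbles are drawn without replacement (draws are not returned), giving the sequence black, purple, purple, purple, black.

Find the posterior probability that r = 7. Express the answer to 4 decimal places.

0.4339

The likelihood of the observed sequence under each hypothesis: P(data | r = 3) = (7/10)(3/9)(2/8)(1/7)(6/6) = 0.0083333; P(data | r = 4) = (6/10)(4/9)(3/8)(2/7)(5/6) = 0.02381; P(data | r = 7) = (3/10)(7/9)(6/8)(5/7)(2/6) = 0.041667; P(data | r = 8) = (2/10)(8/9)(7/8)(6/7)(1/6) = 0.022222; P(data | r = 9) = (1/10)(9/9)(8/8)(7/7)(0/6) = 0.
The prior-weighted likelihoods are 1/5 · 0.0083333 = 0.0016667, 1/5 · 0.02381 = 0.0047619, 1/5 · 0.041667 = 0.0083333, 1/5 · 0.022222 = 0.0044444, 1/5 · 0 = 0; summing to 0.019206.
By Bayes' rule, P(r = 7 | data) = (0.0083333) / (0.019206) = 0.43388.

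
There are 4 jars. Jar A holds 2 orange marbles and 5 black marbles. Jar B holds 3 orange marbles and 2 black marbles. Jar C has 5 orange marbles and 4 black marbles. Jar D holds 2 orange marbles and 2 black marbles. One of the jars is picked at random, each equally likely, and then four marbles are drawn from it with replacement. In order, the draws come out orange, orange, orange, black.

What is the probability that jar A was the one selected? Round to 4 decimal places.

Under each hypothesis, the probability of the observed sequence is: P(data | jar A) = (2/7)(2/7)(2/7)(5/7) = 0.01666; P(data | jar B) = (3/5)(3/5)(3/5)(2/5) = 0.0864; P(data | jar C) = (5/9)(5/9)(5/9)(4/9) = 0.076208; P(data | jar D) = (2/4)(2/4)(2/4)(2/4) = 0.0625.
Weighting by the prior gives 1/4 · 0.01666 = 0.0041649, 1/4 · 0.0864 = 0.0216, 1/4 · 0.076208 = 0.019052, 1/4 · 0.0625 = 0.015625; summing to 0.060442.
Hence P(jar A | data) = (0.0041649) / (0.060442) = 0.068908.

0.0689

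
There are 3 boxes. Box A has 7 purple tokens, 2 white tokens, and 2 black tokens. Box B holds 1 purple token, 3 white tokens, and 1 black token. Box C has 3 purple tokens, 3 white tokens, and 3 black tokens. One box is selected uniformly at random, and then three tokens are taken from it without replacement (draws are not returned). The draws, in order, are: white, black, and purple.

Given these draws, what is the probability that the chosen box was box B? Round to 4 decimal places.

0.3792

Compute the likelihood of the observed sequence for each case: P(data | box A) = (2/11)(2/10)(7/9) = 0.028283; P(data | box B) = (3/5)(1/4)(1/3) = 0.05; P(data | box C) = (3/9)(3/8)(3/7) = 0.053571.
Weighting by the prior gives 1/3 · 0.028283 = 0.0094276, 1/3 · 0.05 = 0.016667, 1/3 · 0.053571 = 0.017857; with total 0.043951.
So P(box B | data) = (0.016667) / (0.043951) = 0.37921.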